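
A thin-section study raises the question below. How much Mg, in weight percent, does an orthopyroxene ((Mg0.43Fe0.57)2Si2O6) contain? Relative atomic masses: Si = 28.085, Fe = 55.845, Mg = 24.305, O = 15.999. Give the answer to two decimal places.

M((Mg0.43Fe0.57)2Si2O6) = 236.730 g/mol.
Mg contributes 0.86 × 24.305 = 20.902 g per mole.
20.902/236.730 = 0.0883 → 8.83%.

8.83 weight percent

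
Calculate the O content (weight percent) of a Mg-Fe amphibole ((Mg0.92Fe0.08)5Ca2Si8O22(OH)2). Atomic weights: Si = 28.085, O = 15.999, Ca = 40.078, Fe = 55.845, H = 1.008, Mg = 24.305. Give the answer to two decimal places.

M((Mg0.92Fe0.08)5Ca2Si8O22(OH)2) = 824.969 g/mol.
O contributes 24 × 15.999 = 383.976 g per mole.
383.976/824.969 = 0.4654 → 46.54%.

46.54 weight percent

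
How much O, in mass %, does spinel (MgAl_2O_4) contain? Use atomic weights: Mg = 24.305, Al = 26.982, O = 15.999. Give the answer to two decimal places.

44.98 mass %

M(MgAl_2O_4) = 142.265 g/mol.
O contributes 4 × 15.999 = 63.996 g per mole.
63.996/142.265 = 0.4498 → 44.98%.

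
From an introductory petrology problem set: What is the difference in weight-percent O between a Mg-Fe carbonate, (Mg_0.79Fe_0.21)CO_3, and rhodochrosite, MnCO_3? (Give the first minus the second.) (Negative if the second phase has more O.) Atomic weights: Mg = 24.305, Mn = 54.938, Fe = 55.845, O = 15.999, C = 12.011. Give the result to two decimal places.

11.02 percentage points

First mineral: 47.997 g O in 90.936 g formula = 52.78 wt% O.
Second mineral: 47.997 g O in 114.946 g formula = 41.76 wt% O.
52.78% − 41.76% gives a difference of 11.02 percentage points.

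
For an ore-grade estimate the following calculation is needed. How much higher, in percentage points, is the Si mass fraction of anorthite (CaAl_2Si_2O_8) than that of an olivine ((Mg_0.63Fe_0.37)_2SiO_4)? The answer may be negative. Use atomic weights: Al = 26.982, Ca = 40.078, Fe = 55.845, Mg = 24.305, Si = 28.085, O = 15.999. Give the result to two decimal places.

3.07 percentage points

Si in CaAl_2Si_2O_8: molar mass 278.204 g/mol; 2×28.085 = 56.170 g → 20.19 wt%.
Si in (Mg_0.63Fe_0.37)_2SiO_4: molar mass 164.031 g/mol; 1×28.085 = 28.085 g → 17.12 wt%.
Difference = 20.19 − 17.12 = 3.07 percentage points.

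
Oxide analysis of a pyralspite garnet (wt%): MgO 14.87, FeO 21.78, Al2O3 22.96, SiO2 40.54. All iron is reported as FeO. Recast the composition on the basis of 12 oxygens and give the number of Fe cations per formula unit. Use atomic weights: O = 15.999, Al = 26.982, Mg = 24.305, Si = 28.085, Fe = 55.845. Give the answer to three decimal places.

1.349 Fe apfu

MgO: 14.87/40.304 = 0.36895 mol → 0.36895 mol Mg, 0.36895 mol O.
FeO: 21.78/71.844 = 0.30316 mol → 0.30316 mol Fe, 0.30316 mol O.
Al2O3: 22.96/101.961 = 0.22518 mol → 0.45036 mol Al, 0.67554 mol O.
SiO2: 40.54/60.083 = 0.67473 mol → 0.67473 mol Si, 1.34946 mol O.
Total oxygen = 2.69711 mol. Normalization factor = 12/2.69711 = 4.44921.
Fe per 12 O = 0.30316 × 4.44921 = 1.349.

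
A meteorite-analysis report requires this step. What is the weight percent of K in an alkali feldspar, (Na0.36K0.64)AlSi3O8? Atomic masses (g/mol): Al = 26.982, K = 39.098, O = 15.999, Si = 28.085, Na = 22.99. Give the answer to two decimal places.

9.18 weight percent

Formula mass = 0.36×22.99 + 0.64×39.098 + 1×26.982 + 3×28.085 + 8×15.999 = 272.528 g/mol, of which 25.023 g is K.
So K makes up 25.023/272.528 = 0.0918 of the mass, i.e. 9.18%.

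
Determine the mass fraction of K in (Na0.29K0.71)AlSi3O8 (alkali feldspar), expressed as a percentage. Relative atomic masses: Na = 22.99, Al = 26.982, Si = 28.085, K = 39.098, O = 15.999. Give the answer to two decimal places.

Formula mass = 0.29*22.99 + 0.71*39.098 + 1*26.982 + 3*28.085 + 8*15.999 = 273.656 g/mol, of which 27.760 g is K.
So K makes up 27.760/273.656 = 0.1014 of the mass, i.e. 10.14%.

10.14 weight percent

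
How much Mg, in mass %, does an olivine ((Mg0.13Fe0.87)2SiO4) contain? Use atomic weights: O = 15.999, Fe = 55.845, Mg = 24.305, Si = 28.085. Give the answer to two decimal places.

3.23 mass %

Molar mass of (Mg0.13Fe0.87)2SiO4: 0.26*24.305 + 1.74*55.845 + 1*28.085 + 4*15.999 = 195.571 g/mol.
Mass of Mg per formula unit: 0.26 × 24.305 = 6.319 g.
Weight fraction Mg = 6.319 / 195.571 = 0.0323.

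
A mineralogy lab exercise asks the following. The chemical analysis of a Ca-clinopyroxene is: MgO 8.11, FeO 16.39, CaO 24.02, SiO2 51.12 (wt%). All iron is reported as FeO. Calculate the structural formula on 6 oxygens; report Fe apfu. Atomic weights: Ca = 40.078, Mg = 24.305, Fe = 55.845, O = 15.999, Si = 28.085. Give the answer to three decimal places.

MgO (M=40.304): mol = 0.20122; Mg = 0.20122, O = 0.20122.
FeO (M=71.844): mol = 0.22813; Fe = 0.22813, O = 0.22813.
CaO (M=56.077): mol = 0.42834; Ca = 0.42834, O = 0.42834.
SiO2 (M=60.083): mol = 0.85082; Si = 0.85082, O = 1.70164.
ΣO = 2.55933; factor = 6/ΣO = 2.34436.
Fe apfu = 0.22813 × 2.34436 = 0.535.

0.535 Fe apfu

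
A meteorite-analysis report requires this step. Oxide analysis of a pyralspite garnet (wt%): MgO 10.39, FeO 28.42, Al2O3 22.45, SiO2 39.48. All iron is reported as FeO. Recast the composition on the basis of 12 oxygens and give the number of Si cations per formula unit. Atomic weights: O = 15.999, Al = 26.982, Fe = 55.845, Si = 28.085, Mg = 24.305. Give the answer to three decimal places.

3.000 Si apfu

MgO: 10.39/40.304 = 0.25779 mol → 0.25779 mol Mg, 0.25779 mol O.
FeO: 28.42/71.844 = 0.39558 mol → 0.39558 mol Fe, 0.39558 mol O.
Al2O3: 22.45/101.961 = 0.22018 mol → 0.44036 mol Al, 0.66054 mol O.
SiO2: 39.48/60.083 = 0.65709 mol → 0.65709 mol Si, 1.31418 mol O.
Total oxygen = 2.62809 mol. Normalization factor = 12/2.62809 = 4.56605.
Si per 12 O = 0.65709 × 4.56605 = 3.000.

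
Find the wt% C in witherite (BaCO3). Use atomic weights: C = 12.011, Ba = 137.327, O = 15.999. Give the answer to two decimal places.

Formula mass = 1*137.327 + 1*12.011 + 3*15.999 = 197.335 g/mol, of which 12.011 g is C.
So C makes up 12.011/197.335 = 0.0609 of the mass, i.e. 6.09%.

6.09 weight percent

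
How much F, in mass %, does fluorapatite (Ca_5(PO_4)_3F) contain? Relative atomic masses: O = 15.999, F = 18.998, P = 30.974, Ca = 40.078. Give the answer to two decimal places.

Molar mass of Ca_5(PO_4)_3F: 5*40.078 + 3*30.974 + 12*15.999 + 1*18.998 = 504.298 g/mol.
Mass of F per formula unit: 1 × 18.998 = 18.998 g.
Weight fraction F = 18.998 / 504.298 = 0.0377.

3.77 mass %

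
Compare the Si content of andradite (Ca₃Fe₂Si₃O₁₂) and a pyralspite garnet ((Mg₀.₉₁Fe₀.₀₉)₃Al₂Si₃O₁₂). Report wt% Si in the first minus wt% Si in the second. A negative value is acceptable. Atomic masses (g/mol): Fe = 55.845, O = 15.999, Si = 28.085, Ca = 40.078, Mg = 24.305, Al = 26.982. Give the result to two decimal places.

-3.89 percentage points

M(Ca₃Fe₂Si₃O₁₂) = 508.167 g/mol, so wt% Si = 84.255/508.167 × 100 = 16.58%.
M((Mg₀.₉₁Fe₀.₀₉)₃Al₂Si₃O₁₂) = 411.638 g/mol, so wt% Si = 84.255/411.638 × 100 = 20.47%.
16.58 − 20.47 = -3.89 pp.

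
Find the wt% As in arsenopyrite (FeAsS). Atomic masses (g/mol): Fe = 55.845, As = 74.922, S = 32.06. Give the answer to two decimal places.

M(FeAsS) = 162.827 g/mol.
As contributes 1 × 74.922 = 74.922 g per mole.
74.922/162.827 = 0.4601 → 46.01%.

46.01 weight percent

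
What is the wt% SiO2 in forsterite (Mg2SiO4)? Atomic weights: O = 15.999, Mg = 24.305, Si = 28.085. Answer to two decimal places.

M(Mg2SiO4) = 140.691 g/mol; M(SiO2) = 60.083 g/mol.
Moles SiO2 per formula unit = 1 Si ÷ 1 = 1.0000.
SiO2 fraction = (1.0000 × 60.083) / 140.691 = 60.083/140.691 = 0.4271.

42.71 wt%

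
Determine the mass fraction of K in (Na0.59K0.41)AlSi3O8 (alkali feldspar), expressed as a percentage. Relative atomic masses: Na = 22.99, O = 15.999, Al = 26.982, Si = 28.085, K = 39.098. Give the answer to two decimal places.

M((Na0.59K0.41)AlSi3O8) = 268.823 g/mol.
K contributes 0.41 × 39.098 = 16.030 g per mole.
16.030/268.823 = 0.0596 → 5.96%.

5.96 mass %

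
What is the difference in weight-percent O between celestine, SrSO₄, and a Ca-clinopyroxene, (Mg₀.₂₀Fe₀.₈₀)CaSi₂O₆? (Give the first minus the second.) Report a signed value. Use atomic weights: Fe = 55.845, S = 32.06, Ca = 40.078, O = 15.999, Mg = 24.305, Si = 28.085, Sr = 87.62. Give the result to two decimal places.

First mineral: 63.996 g O in 183.676 g formula = 34.84 wt% O.
Second mineral: 95.994 g O in 241.779 g formula = 39.70 wt% O.
34.84% − 39.70% gives a difference of -4.86 percentage points.

-4.86 percentage points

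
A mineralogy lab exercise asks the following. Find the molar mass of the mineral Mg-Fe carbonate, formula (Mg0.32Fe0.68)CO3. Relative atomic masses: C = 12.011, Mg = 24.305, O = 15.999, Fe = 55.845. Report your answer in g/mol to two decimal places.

The formula mass is the sum 0.32×24.305 + 0.68×55.845 + 1×12.011 + 3×15.999.

105.76 g/mol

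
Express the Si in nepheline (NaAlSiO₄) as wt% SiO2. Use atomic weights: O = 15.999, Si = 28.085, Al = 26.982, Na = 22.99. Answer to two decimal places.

Formula mass = 142.053 g/mol.
1 Si → 1.0000 mol SiO2 per formula unit; M(SiO2) = 60.083, so SiO2 mass = 60.083 g.
60.083/142.053 × 100 = 42.30 wt%.

42.30 wt%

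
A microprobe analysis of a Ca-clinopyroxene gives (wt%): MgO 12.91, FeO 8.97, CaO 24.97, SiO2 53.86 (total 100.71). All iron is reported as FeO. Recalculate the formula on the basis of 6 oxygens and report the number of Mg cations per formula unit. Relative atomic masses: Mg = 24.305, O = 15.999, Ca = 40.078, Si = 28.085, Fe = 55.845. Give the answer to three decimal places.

0.716 Mg apfu

12.91 wt% MgO ÷ 40.304 g/mol = 0.32032 mol, giving 0.32032 Mg and 0.32032 O.
8.97 wt% FeO ÷ 71.844 g/mol = 0.12485 mol, giving 0.12485 Fe and 0.12485 O.
24.97 wt% CaO ÷ 56.077 g/mol = 0.44528 mol, giving 0.44528 Ca and 0.44528 O.
53.86 wt% SiO2 ÷ 60.083 g/mol = 0.89643 mol, giving 0.89643 Si and 1.79286 O.
Oxygen sums to 2.68331; scaling by 6/2.68331 = 2.23604 puts the formula on 6 O.
Mg: 0.32032 × 2.23604 = 0.716 atoms per formula unit.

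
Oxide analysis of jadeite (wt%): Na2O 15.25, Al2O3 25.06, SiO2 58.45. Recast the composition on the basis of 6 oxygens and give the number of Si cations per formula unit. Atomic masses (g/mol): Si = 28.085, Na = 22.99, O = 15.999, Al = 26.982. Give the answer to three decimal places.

1.993 Si apfu

Na2O: 15.25/61.979 = 0.24605 mol → 0.49210 mol Na, 0.24605 mol O.
Al2O3: 25.06/101.961 = 0.24578 mol → 0.49156 mol Al, 0.73734 mol O.
SiO2: 58.45/60.083 = 0.97282 mol → 0.97282 mol Si, 1.94564 mol O.
Total oxygen = 2.92903 mol. Normalization factor = 6/2.92903 = 2.04846.
Si per 6 O = 0.97282 × 2.04846 = 1.993.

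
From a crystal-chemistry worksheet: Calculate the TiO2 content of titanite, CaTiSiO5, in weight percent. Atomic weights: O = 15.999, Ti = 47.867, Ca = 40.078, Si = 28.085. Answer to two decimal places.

40.74 wt%

Molar mass of CaTiSiO5 = 1*40.078 + 1*47.867 + 1*28.085 + 5*15.999 = 196.025 g/mol.
Each formula unit contains 1 Ti, equivalent to 1/1 = 1.0000 mol TiO2.
M(TiO2) = 1×47.867 + 2×15.999 = 79.865 g/mol.
Mass of TiO2 per formula unit = 1.0000 × 79.865 = 79.865 g.
TiO2 wt% = 79.865 / 196.025 × 100 = 40.74%.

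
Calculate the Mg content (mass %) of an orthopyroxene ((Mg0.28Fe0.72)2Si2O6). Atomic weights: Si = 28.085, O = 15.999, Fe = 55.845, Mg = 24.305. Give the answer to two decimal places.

5.53 mass %

Formula mass = 0.56×24.305 + 1.44×55.845 + 2×28.085 + 6×15.999 = 246.192 g/mol, of which 13.611 g is Mg.
So Mg makes up 13.611/246.192 = 0.0553 of the mass, i.e. 5.53%.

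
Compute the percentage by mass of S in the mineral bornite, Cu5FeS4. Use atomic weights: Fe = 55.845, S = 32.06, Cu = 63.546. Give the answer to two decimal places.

25.56 wt%

M(Cu5FeS4) = 501.815 g/mol.
S contributes 4 × 32.06 = 128.240 g per mole.
128.240/501.815 = 0.2556 → 25.56%.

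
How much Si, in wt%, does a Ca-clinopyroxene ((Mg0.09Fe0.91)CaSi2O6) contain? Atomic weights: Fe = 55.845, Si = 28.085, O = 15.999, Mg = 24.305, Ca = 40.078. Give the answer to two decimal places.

Formula mass = 0.09·24.305 + 0.91·55.845 + 1·40.078 + 2·28.085 + 6·15.999 = 245.248 g/mol, of which 56.170 g is Si.
So Si makes up 56.170/245.248 = 0.2290 of the mass, i.e. 22.90%.

22.90 wt%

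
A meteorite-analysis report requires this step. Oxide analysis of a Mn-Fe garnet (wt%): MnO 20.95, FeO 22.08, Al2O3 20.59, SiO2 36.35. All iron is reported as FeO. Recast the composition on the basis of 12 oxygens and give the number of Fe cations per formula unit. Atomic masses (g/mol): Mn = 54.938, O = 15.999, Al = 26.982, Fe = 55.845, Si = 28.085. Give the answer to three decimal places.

1.525 Fe apfu

MnO (M=70.937): mol = 0.29533; Mn = 0.29533, O = 0.29533.
FeO (M=71.844): mol = 0.30733; Fe = 0.30733, O = 0.30733.
Al2O3 (M=101.961): mol = 0.20194; Al = 0.40388, O = 0.60582.
SiO2 (M=60.083): mol = 0.60500; Si = 0.60500, O = 1.21000.
ΣO = 2.41848; factor = 12/ΣO = 4.96179.
Fe apfu = 0.30733 × 4.96179 = 1.525.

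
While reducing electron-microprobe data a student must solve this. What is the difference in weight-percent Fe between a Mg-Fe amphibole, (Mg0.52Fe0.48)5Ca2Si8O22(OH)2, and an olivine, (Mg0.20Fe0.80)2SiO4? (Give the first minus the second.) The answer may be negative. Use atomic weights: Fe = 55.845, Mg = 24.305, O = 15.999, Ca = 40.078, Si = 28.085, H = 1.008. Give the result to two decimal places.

-31.65 percentage points

Fe in (Mg0.52Fe0.48)5Ca2Si8O22(OH)2: molar mass 888.049 g/mol; 2.40×55.845 = 134.028 g → 15.09 wt%.
Fe in (Mg0.20Fe0.80)2SiO4: molar mass 191.155 g/mol; 1.60×55.845 = 89.352 g → 46.74 wt%.
Difference = 15.09 − 46.74 = -31.65 percentage points.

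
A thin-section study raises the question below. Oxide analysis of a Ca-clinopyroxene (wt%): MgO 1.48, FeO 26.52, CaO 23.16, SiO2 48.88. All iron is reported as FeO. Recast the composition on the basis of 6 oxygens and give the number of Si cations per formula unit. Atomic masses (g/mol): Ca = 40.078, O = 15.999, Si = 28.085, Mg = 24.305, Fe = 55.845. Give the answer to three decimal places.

MgO: 1.48/40.304 = 0.03672 mol → 0.03672 mol Mg, 0.03672 mol O.
FeO: 26.52/71.844 = 0.36913 mol → 0.36913 mol Fe, 0.36913 mol O.
CaO: 23.16/56.077 = 0.41300 mol → 0.41300 mol Ca, 0.41300 mol O.
SiO2: 48.88/60.083 = 0.81354 mol → 0.81354 mol Si, 1.62708 mol O.
Total oxygen = 2.44593 mol. Normalization factor = 6/2.44593 = 2.45305.
Si per 6 O = 0.81354 × 2.45305 = 1.996.

1.996 Si apfu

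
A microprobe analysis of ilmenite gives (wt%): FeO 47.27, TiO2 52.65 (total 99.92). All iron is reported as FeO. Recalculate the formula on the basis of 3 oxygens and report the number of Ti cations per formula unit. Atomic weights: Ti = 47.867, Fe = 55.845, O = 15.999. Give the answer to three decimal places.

FeO (M=71.844): mol = 0.65795; Fe = 0.65795, O = 0.65795.
TiO2 (M=79.865): mol = 0.65924; Ti = 0.65924, O = 1.31848.
ΣO = 1.97643; factor = 3/ΣO = 1.51789.
Ti apfu = 0.65924 × 1.51789 = 1.001.

1.001 Ti apfu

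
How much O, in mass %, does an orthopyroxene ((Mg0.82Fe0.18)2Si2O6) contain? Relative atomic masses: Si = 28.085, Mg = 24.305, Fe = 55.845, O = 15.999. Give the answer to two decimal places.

Formula mass = 1.64·24.305 + 0.36·55.845 + 2·28.085 + 6·15.999 = 212.128 g/mol, of which 95.994 g is O.
So O makes up 95.994/212.128 = 0.4525 of the mass, i.e. 45.25%.

45.25 mass %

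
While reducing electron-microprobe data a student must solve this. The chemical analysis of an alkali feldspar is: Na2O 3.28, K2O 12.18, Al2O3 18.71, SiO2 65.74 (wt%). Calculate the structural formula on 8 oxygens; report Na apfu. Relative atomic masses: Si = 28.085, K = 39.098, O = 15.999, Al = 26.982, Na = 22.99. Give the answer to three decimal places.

Na2O: 3.28/61.979 = 0.05292 mol → 0.10584 mol Na, 0.05292 mol O.
K2O: 12.18/94.195 = 0.12931 mol → 0.25862 mol K, 0.12931 mol O.
Al2O3: 18.71/101.961 = 0.18350 mol → 0.36700 mol Al, 0.55050 mol O.
SiO2: 65.74/60.083 = 1.09415 mol → 1.09415 mol Si, 2.18830 mol O.
Total oxygen = 2.92103 mol. Normalization factor = 8/2.92103 = 2.73876.
Na per 8 O = 0.10584 × 2.73876 = 0.290.

0.290 Na apfu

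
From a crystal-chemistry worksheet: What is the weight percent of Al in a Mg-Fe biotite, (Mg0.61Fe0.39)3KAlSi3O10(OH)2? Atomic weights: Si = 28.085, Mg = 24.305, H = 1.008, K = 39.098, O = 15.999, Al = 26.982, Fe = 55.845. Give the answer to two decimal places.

5.94 wt%

M((Mg0.61Fe0.39)3KAlSi3O10(OH)2) = 454.156 g/mol.
Al contributes 1 × 26.982 = 26.982 g per mole.
26.982/454.156 = 0.0594 → 5.94%.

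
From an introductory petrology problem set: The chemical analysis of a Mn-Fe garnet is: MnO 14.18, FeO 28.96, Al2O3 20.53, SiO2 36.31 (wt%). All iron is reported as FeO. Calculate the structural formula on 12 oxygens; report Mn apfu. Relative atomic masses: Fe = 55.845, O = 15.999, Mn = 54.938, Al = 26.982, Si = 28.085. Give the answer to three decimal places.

MnO: 14.18/70.937 = 0.19990 mol → 0.19990 mol Mn, 0.19990 mol O.
FeO: 28.96/71.844 = 0.40310 mol → 0.40310 mol Fe, 0.40310 mol O.
Al2O3: 20.53/101.961 = 0.20135 mol → 0.40270 mol Al, 0.60405 mol O.
SiO2: 36.31/60.083 = 0.60433 mol → 0.60433 mol Si, 1.20866 mol O.
Total oxygen = 2.41571 mol. Normalization factor = 12/2.41571 = 4.96748.
Mn per 12 O = 0.19990 × 4.96748 = 0.993.

0.993 Mn apfu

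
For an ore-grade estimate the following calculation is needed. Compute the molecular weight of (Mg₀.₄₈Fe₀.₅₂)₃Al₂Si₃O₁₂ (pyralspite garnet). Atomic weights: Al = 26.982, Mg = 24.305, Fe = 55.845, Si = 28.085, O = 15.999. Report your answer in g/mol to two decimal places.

452.32 g/mol

M = 1.44·24.305 + 1.56·55.845 + 2·26.982 + 3·28.085 + 12·15.999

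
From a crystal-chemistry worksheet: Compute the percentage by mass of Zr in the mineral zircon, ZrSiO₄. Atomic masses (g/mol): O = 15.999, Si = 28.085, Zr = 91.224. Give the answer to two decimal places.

49.77 mass %

Molar mass of ZrSiO₄: 1·91.224 + 1·28.085 + 4·15.999 = 183.305 g/mol.
Mass of Zr per formula unit: 1 × 91.224 = 91.224 g.
Weight fraction Zr = 91.224 / 183.305 = 0.4977.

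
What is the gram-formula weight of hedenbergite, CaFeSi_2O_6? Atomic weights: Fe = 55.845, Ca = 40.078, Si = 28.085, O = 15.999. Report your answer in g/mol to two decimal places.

248.09 g/mol

Ca: 1 × 40.078 = 40.0780
Fe: 1 × 55.845 = 55.8450
Si: 2 × 28.085 = 56.1700
O: 6 × 15.999 = 95.9940
Summing the contributions gives the formula mass.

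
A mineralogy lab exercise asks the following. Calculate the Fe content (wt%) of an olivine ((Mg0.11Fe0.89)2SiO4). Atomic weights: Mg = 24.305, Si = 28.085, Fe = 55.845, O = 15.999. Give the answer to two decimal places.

50.50 wt%

Molar mass of (Mg0.11Fe0.89)2SiO4: 0.22·24.305 + 1.78·55.845 + 1·28.085 + 4·15.999 = 196.832 g/mol.
Mass of Fe per formula unit: 1.78 × 55.845 = 99.404 g.
Weight fraction Fe = 99.404 / 196.832 = 0.5050.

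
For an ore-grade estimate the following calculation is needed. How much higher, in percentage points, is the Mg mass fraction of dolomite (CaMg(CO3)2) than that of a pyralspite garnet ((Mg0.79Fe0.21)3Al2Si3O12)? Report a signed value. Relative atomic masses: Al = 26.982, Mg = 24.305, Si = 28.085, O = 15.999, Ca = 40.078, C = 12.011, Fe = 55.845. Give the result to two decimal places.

-0.44 percentage points

First mineral: 24.305 g Mg in 184.399 g formula = 13.18 wt% Mg.
Second mineral: 57.603 g Mg in 422.992 g formula = 13.62 wt% Mg.
13.18% − 13.62% gives a difference of -0.44 percentage points.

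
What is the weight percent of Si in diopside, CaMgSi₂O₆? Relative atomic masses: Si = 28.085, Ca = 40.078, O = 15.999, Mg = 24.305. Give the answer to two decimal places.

M(CaMgSi₂O₆) = 216.547 g/mol.
Si contributes 2 × 28.085 = 56.170 g per mole.
56.170/216.547 = 0.2594 → 25.94%.

25.94 wt%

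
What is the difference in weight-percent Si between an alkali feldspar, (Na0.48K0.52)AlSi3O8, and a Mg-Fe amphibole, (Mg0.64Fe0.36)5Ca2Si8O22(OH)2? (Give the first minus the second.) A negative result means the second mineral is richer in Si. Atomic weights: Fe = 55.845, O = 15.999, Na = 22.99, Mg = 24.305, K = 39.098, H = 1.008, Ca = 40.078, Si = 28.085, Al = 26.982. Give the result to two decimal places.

Si in (Na0.48K0.52)AlSi3O8: molar mass 270.595 g/mol; 3×28.085 = 84.255 g → 31.14 wt%.
Si in (Mg0.64Fe0.36)5Ca2Si8O22(OH)2: molar mass 869.125 g/mol; 8×28.085 = 224.680 g → 25.85 wt%.
Difference = 31.14 − 25.85 = 5.29 percentage points.

5.29 percentage points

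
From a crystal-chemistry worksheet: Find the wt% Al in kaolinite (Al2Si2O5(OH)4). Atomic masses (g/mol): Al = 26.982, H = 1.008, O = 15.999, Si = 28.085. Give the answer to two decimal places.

Molar mass of Al2Si2O5(OH)4: 2*26.982 + 2*28.085 + 9*15.999 + 4*1.008 = 258.157 g/mol.
Mass of Al per formula unit: 2 × 26.982 = 53.964 g.
Weight fraction Al = 53.964 / 258.157 = 0.2090.

20.90 wt%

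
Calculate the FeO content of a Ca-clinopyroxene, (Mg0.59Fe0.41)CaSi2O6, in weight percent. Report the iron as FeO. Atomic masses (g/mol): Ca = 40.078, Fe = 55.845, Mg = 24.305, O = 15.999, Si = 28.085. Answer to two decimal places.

Formula mass = 229.478 g/mol.
0.41 Fe → 0.4100 mol FeO per formula unit; M(FeO) = 71.844, so FeO mass = 29.456 g.
29.456/229.478 × 100 = 12.84 wt%.

12.84 wt%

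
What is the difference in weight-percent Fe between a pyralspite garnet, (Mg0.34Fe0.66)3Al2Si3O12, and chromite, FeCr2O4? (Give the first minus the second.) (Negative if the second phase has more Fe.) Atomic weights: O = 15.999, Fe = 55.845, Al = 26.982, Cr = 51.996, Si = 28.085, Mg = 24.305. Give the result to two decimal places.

First mineral: 110.573 g Fe in 465.571 g formula = 23.75 wt% Fe.
Second mineral: 55.845 g Fe in 223.833 g formula = 24.95 wt% Fe.
23.75% − 24.95% gives a difference of -1.20 percentage points.

-1.20 percentage points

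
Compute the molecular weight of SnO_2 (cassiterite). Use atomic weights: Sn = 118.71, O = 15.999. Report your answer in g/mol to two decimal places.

150.71 g/mol

M = 1×118.71 + 2×15.999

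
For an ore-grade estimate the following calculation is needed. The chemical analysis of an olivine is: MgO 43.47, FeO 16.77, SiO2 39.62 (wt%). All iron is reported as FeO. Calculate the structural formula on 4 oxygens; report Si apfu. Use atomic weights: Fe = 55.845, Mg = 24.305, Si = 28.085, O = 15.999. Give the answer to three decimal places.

1.003 Si apfu

MgO (M=40.304): mol = 1.07855; Mg = 1.07855, O = 1.07855.
FeO (M=71.844): mol = 0.23342; Fe = 0.23342, O = 0.23342.
SiO2 (M=60.083): mol = 0.65942; Si = 0.65942, O = 1.31884.
ΣO = 2.63081; factor = 4/ΣO = 1.52044.
Si apfu = 0.65942 × 1.52044 = 1.003.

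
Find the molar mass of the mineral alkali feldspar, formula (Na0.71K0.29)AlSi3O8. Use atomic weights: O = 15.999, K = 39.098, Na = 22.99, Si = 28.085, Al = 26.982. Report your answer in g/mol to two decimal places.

266.89 g/mol

M = 0.71(22.99) + 0.29(39.098) + 1(26.982) + 3(28.085) + 8(15.999)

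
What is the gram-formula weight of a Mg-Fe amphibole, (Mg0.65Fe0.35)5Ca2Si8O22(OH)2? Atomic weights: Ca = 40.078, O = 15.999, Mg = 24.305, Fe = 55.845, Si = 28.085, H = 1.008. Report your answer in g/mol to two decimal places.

867.55 g/mol

The formula mass is the sum 3.25×24.305 + 1.75×55.845 + 2×40.078 + 8×28.085 + 24×15.999 + 2×1.008.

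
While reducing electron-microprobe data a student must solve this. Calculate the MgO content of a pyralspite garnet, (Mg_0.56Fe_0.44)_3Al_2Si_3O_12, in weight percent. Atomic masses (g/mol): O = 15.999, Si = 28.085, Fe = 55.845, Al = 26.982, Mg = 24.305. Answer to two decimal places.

15.22 wt%

M((Mg_0.56Fe_0.44)_3Al_2Si_3O_12) = 444.755 g/mol; M(MgO) = 40.304 g/mol.
Moles MgO per formula unit = 1.68 Mg ÷ 1 = 1.6800.
MgO fraction = (1.6800 × 40.304) / 444.755 = 67.711/444.755 = 0.1522.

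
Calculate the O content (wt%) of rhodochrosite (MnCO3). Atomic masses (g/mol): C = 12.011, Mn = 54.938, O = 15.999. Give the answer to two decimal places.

Molar mass of MnCO3: 1*54.938 + 1*12.011 + 3*15.999 = 114.946 g/mol.
Mass of O per formula unit: 3 × 15.999 = 47.997 g.
Weight fraction O = 47.997 / 114.946 = 0.4176.

41.76 wt%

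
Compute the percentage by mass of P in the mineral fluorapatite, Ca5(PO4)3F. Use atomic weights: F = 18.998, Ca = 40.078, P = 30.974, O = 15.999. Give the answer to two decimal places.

18.43 weight percent

Formula mass = 5×40.078 + 3×30.974 + 12×15.999 + 1×18.998 = 504.298 g/mol, of which 92.922 g is P.
So P makes up 92.922/504.298 = 0.1843 of the mass, i.e. 18.43%.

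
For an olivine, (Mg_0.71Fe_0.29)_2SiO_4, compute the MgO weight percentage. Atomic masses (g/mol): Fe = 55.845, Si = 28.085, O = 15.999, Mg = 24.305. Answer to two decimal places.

Formula mass = 158.984 g/mol.
1.42 Mg → 1.4200 mol MgO per formula unit; M(MgO) = 40.304, so MgO mass = 57.232 g.
57.232/158.984 × 100 = 36.00 wt%.

36.00 wt%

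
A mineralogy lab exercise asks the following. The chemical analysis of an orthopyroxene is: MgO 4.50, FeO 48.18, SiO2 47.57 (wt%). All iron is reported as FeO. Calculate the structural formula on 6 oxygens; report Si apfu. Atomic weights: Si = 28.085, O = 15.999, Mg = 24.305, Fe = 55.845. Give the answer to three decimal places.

2.008 Si apfu

MgO (M=40.304): mol = 0.11165; Mg = 0.11165, O = 0.11165.
FeO (M=71.844): mol = 0.67062; Fe = 0.67062, O = 0.67062.
SiO2 (M=60.083): mol = 0.79174; Si = 0.79174, O = 1.58348.
ΣO = 2.36575; factor = 6/ΣO = 2.53619.
Si apfu = 0.79174 × 2.53619 = 2.008.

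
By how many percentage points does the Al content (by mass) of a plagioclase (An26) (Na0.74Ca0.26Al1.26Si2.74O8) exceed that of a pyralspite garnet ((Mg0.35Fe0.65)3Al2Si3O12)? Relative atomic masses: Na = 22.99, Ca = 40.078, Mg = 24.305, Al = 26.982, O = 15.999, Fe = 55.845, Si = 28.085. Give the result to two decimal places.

M(Na0.74Ca0.26Al1.26Si2.74O8) = 266.375 g/mol, so wt% Al = 33.997/266.375 × 100 = 12.76%.
M((Mg0.35Fe0.65)3Al2Si3O12) = 464.625 g/mol, so wt% Al = 53.964/464.625 × 100 = 11.61%.
12.76 − 11.61 = 1.15 pp.

1.15 percentage points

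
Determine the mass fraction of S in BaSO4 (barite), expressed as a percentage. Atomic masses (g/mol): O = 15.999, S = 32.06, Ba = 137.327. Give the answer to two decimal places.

M(BaSO4) = 233.383 g/mol.
S contributes 1 × 32.06 = 32.060 g per mole.
32.060/233.383 = 0.1374 → 13.74%.

13.74 wt%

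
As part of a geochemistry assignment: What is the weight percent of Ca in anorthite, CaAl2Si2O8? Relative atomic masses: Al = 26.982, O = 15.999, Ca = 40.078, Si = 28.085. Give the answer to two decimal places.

14.41 weight percent

Molar mass of CaAl2Si2O8: 1·40.078 + 2·26.982 + 2·28.085 + 8·15.999 = 278.204 g/mol.
Mass of Ca per formula unit: 1 × 40.078 = 40.078 g.
Weight fraction Ca = 40.078 / 278.204 = 0.1441.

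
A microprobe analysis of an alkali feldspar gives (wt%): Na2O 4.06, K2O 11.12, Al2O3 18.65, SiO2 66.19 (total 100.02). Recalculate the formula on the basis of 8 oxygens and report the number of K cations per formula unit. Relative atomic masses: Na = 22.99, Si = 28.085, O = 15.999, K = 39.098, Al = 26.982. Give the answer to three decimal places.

0.643 K apfu

Na2O (M=61.979): mol = 0.06551; Na = 0.13102, O = 0.06551.
K2O (M=94.195): mol = 0.11805; K = 0.23610, O = 0.11805.
Al2O3 (M=101.961): mol = 0.18291; Al = 0.36582, O = 0.54873.
SiO2 (M=60.083): mol = 1.10164; Si = 1.10164, O = 2.20328.
ΣO = 2.93557; factor = 8/ΣO = 2.72519.
K apfu = 0.23610 × 2.72519 = 0.643.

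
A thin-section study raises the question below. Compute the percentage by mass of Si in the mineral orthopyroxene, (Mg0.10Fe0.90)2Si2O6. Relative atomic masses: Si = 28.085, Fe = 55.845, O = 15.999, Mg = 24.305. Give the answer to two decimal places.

Molar mass of (Mg0.10Fe0.90)2Si2O6: 0.20*24.305 + 1.80*55.845 + 2*28.085 + 6*15.999 = 257.546 g/mol.
Mass of Si per formula unit: 2 × 28.085 = 56.170 g.
Weight fraction Si = 56.170 / 257.546 = 0.2181.

21.81 mass %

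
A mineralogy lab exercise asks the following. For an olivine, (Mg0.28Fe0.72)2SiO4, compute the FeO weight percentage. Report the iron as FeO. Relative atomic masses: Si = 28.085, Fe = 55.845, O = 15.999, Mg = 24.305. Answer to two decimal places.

55.59 wt%

Formula mass = 186.109 g/mol.
1.44 Fe → 1.4400 mol FeO per formula unit; M(FeO) = 71.844, so FeO mass = 103.455 g.
103.455/186.109 × 100 = 55.59 wt%.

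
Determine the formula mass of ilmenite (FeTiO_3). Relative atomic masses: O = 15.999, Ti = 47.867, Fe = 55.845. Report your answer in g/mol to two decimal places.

Fe: 1 × 55.845 = 55.8450
Ti: 1 × 47.867 = 47.8670
O: 3 × 15.999 = 47.9970
Summing the contributions gives the formula mass.

151.71 g/mol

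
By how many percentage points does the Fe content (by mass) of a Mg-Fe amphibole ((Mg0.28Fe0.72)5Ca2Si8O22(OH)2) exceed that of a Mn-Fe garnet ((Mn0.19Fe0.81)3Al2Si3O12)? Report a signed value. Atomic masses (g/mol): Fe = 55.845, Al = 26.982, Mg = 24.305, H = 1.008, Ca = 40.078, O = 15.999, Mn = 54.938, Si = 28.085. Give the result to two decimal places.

M((Mg0.28Fe0.72)5Ca2Si8O22(OH)2) = 925.897 g/mol, so wt% Fe = 201.042/925.897 × 100 = 21.71%.
M((Mn0.19Fe0.81)3Al2Si3O12) = 497.225 g/mol, so wt% Fe = 135.703/497.225 × 100 = 27.29%.
21.71 − 27.29 = -5.58 pp.

-5.58 percentage points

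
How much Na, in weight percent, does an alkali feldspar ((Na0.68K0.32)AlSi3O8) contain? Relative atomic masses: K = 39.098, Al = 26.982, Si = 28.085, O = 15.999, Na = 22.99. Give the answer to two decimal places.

5.85 weight percent

M((Na0.68K0.32)AlSi3O8) = 267.374 g/mol.
Na contributes 0.68 × 22.99 = 15.633 g per mole.
15.633/267.374 = 0.0585 → 5.85%.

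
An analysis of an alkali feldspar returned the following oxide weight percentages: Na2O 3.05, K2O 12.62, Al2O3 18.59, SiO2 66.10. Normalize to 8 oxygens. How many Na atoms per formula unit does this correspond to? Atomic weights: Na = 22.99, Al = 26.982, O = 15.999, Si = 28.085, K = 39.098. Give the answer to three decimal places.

0.269 Na apfu

Na2O (M=61.979): mol = 0.04921; Na = 0.09842, O = 0.04921.
K2O (M=94.195): mol = 0.13398; K = 0.26796, O = 0.13398.
Al2O3 (M=101.961): mol = 0.18232; Al = 0.36464, O = 0.54696.
SiO2 (M=60.083): mol = 1.10014; Si = 1.10014, O = 2.20028.
ΣO = 2.93043; factor = 8/ΣO = 2.72997.
Na apfu = 0.09842 × 2.72997 = 0.269.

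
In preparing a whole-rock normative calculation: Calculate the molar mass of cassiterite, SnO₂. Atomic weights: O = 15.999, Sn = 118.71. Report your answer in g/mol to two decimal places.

M = 1(118.71) + 2(15.999)

150.71 g/mol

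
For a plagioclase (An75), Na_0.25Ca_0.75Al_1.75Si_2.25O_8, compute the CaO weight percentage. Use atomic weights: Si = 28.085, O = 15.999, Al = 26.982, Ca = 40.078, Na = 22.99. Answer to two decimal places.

M(Na_0.25Ca_0.75Al_1.75Si_2.25O_8) = 274.208 g/mol; M(CaO) = 56.077 g/mol.
Moles CaO per formula unit = 0.75 Ca ÷ 1 = 0.7500.
CaO fraction = (0.7500 × 56.077) / 274.208 = 42.058/274.208 = 0.1534.

15.34 wt%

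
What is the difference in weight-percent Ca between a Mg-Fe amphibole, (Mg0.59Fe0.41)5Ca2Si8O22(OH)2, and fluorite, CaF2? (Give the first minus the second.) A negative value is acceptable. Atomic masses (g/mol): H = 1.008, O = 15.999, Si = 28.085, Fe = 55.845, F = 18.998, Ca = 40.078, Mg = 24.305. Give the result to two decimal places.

-42.19 percentage points

M((Mg0.59Fe0.41)5Ca2Si8O22(OH)2) = 877.010 g/mol, so wt% Ca = 80.156/877.010 × 100 = 9.14%.
M(CaF2) = 78.074 g/mol, so wt% Ca = 40.078/78.074 × 100 = 51.33%.
9.14 − 51.33 = -42.19 pp.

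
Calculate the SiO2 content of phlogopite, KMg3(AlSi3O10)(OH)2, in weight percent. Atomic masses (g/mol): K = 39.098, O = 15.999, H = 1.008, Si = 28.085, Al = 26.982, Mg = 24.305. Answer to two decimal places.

43.20 wt%

M(KMg3(AlSi3O10)(OH)2) = 417.254 g/mol; M(SiO2) = 60.083 g/mol.
Moles SiO2 per formula unit = 3 Si ÷ 1 = 3.0000.
SiO2 fraction = (3.0000 × 60.083) / 417.254 = 180.249/417.254 = 0.4320.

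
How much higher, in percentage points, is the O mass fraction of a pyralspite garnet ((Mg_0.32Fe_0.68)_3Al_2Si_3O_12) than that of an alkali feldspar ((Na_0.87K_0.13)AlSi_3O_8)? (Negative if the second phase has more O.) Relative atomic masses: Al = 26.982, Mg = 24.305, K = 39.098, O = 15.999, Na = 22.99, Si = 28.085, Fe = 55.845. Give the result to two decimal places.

-7.35 percentage points

M((Mg_0.32Fe_0.68)_3Al_2Si_3O_12) = 467.464 g/mol, so wt% O = 191.988/467.464 × 100 = 41.07%.
M((Na_0.87K_0.13)AlSi_3O_8) = 264.313 g/mol, so wt% O = 127.992/264.313 × 100 = 48.42%.
41.07 − 48.42 = -7.35 pp.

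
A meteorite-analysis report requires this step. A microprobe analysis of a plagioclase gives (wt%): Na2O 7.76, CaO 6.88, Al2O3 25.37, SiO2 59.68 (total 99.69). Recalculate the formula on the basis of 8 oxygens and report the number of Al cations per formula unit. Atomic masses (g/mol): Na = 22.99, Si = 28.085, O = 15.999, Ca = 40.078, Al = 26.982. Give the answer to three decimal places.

Na2O: 7.76/61.979 = 0.12520 mol → 0.25040 mol Na, 0.12520 mol O.
CaO: 6.88/56.077 = 0.12269 mol → 0.12269 mol Ca, 0.12269 mol O.
Al2O3: 25.37/101.961 = 0.24882 mol → 0.49764 mol Al, 0.74646 mol O.
SiO2: 59.68/60.083 = 0.99329 mol → 0.99329 mol Si, 1.98658 mol O.
Total oxygen = 2.98093 mol. Normalization factor = 8/2.98093 = 2.68373.
Al per 8 O = 0.49764 × 2.68373 = 1.336.

1.336 Al apfu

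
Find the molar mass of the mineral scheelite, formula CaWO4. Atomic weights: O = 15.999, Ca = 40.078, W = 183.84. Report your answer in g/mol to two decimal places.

287.91 g/mol

Ca: 1 × 40.078 = 40.0780
W: 1 × 183.84 = 183.8400
O: 4 × 15.999 = 63.9960
Summing the contributions gives the formula mass.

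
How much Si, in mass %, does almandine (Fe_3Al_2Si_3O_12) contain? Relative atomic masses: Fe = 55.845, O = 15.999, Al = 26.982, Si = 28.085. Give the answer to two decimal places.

Formula mass = 3·55.845 + 2·26.982 + 3·28.085 + 12·15.999 = 497.742 g/mol, of which 84.255 g is Si.
So Si makes up 84.255/497.742 = 0.1693 of the mass, i.e. 16.93%.

16.93 mass %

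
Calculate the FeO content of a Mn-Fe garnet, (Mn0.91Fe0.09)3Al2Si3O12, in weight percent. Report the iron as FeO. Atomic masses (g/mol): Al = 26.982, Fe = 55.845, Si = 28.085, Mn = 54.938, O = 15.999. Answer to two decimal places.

3.92 wt%

Formula mass = 495.266 g/mol.
0.27 Fe → 0.2700 mol FeO per formula unit; M(FeO) = 71.844, so FeO mass = 19.398 g.
19.398/495.266 × 100 = 3.92 wt%.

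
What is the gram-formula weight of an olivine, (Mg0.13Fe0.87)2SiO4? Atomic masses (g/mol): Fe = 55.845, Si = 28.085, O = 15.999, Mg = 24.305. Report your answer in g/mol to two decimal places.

195.57 g/mol

The formula mass is the sum 0.26(24.305) + 1.74(55.845) + 1(28.085) + 4(15.999).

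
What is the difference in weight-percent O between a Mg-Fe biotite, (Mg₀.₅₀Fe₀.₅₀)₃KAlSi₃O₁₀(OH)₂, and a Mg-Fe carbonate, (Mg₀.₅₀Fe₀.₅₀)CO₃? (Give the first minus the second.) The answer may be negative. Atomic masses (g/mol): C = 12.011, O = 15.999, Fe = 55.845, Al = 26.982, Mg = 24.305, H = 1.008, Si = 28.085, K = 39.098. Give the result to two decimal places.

-6.63 percentage points

M((Mg₀.₅₀Fe₀.₅₀)₃KAlSi₃O₁₀(OH)₂) = 464.564 g/mol, so wt% O = 191.988/464.564 × 100 = 41.33%.
M((Mg₀.₅₀Fe₀.₅₀)CO₃) = 100.083 g/mol, so wt% O = 47.997/100.083 × 100 = 47.96%.
41.33 − 47.96 = -6.63 pp.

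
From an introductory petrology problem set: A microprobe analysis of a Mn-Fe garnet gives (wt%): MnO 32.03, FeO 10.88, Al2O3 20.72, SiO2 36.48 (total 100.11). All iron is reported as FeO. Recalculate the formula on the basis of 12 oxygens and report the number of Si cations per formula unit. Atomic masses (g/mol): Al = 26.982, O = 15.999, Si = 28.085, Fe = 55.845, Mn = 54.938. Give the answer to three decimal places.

MnO (M=70.937): mol = 0.45153; Mn = 0.45153, O = 0.45153.
FeO (M=71.844): mol = 0.15144; Fe = 0.15144, O = 0.15144.
Al2O3 (M=101.961): mol = 0.20321; Al = 0.40642, O = 0.60963.
SiO2 (M=60.083): mol = 0.60716; Si = 0.60716, O = 1.21432.
ΣO = 2.42692; factor = 12/ΣO = 4.94454.
Si apfu = 0.60716 × 4.94454 = 3.002.

3.002 Si apfu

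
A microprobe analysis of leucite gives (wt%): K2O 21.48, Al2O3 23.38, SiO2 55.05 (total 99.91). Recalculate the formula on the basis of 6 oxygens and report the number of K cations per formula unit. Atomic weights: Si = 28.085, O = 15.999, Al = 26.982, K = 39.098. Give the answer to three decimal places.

0.996 K apfu

K2O: 21.48/94.195 = 0.22804 mol → 0.45608 mol K, 0.22804 mol O.
Al2O3: 23.38/101.961 = 0.22930 mol → 0.45860 mol Al, 0.68790 mol O.
SiO2: 55.05/60.083 = 0.91623 mol → 0.91623 mol Si, 1.83246 mol O.
Total oxygen = 2.74840 mol. Normalization factor = 6/2.74840 = 2.18309.
K per 6 O = 0.45608 × 2.18309 = 0.996.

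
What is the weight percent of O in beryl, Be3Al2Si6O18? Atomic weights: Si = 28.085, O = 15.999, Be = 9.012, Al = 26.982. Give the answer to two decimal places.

53.58 weight percent

Formula mass = 3·9.012 + 2·26.982 + 6·28.085 + 18·15.999 = 537.492 g/mol, of which 287.982 g is O.
So O makes up 287.982/537.492 = 0.5358 of the mass, i.e. 53.58%.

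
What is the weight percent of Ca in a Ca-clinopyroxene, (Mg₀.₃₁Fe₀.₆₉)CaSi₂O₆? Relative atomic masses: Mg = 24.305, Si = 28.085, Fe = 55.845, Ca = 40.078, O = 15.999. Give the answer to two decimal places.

Molar mass of (Mg₀.₃₁Fe₀.₆₉)CaSi₂O₆: 0.31·24.305 + 0.69·55.845 + 1·40.078 + 2·28.085 + 6·15.999 = 238.310 g/mol.
Mass of Ca per formula unit: 1 × 40.078 = 40.078 g.
Weight fraction Ca = 40.078 / 238.310 = 0.1682.

16.82 weight percent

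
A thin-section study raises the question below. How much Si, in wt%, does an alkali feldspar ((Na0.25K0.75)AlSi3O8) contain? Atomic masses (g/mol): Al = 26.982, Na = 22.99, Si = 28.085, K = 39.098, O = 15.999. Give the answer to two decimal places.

Molar mass of (Na0.25K0.75)AlSi3O8: 0.25·22.99 + 0.75·39.098 + 1·26.982 + 3·28.085 + 8·15.999 = 274.300 g/mol.
Mass of Si per formula unit: 3 × 28.085 = 84.255 g.
Weight fraction Si = 84.255 / 274.300 = 0.3072.

30.72 wt%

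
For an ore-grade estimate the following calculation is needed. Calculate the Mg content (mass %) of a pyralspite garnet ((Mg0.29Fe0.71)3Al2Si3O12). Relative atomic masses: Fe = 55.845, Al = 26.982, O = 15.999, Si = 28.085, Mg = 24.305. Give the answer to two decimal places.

4.50 mass %

M((Mg0.29Fe0.71)3Al2Si3O12) = 470.302 g/mol.
Mg contributes 0.87 × 24.305 = 21.145 g per mole.
21.145/470.302 = 0.0450 → 4.50%.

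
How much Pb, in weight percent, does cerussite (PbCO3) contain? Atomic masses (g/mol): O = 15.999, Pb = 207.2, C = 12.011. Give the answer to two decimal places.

Formula mass = 1·207.2 + 1·12.011 + 3·15.999 = 267.208 g/mol, of which 207.200 g is Pb.
So Pb makes up 207.200/267.208 = 0.7754 of the mass, i.e. 77.54%.

77.54 weight percent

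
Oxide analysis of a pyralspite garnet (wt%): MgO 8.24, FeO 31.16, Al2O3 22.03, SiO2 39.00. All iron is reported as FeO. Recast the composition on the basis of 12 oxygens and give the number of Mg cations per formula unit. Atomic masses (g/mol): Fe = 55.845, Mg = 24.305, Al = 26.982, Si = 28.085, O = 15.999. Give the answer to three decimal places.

MgO (M=40.304): mol = 0.20445; Mg = 0.20445, O = 0.20445.
FeO (M=71.844): mol = 0.43372; Fe = 0.43372, O = 0.43372.
Al2O3 (M=101.961): mol = 0.21606; Al = 0.43212, O = 0.64818.
SiO2 (M=60.083): mol = 0.64910; Si = 0.64910, O = 1.29820.
ΣO = 2.58455; factor = 12/ΣO = 4.64297.
Mg apfu = 0.20445 × 4.64297 = 0.949.

0.949 Mg apfu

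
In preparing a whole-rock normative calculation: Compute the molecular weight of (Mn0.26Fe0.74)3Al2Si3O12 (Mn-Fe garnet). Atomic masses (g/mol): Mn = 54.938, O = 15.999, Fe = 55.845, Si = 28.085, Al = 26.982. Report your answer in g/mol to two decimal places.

The formula mass is the sum 0.78(54.938) + 2.22(55.845) + 2(26.982) + 3(28.085) + 12(15.999).

497.03 g/mol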